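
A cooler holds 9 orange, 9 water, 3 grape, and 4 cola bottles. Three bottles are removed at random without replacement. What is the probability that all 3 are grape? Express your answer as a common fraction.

1/2300

P(all grape) = 3/25 × 2/24 × 1/23 = 6/13800 = 1/2300.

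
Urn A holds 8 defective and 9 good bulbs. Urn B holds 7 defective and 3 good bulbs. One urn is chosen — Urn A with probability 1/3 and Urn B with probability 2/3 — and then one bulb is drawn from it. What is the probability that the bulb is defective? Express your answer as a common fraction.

From Urn A: P(defective) = 8/17.
From Urn B: P(defective) = 7/10.
Total probability = (1/3)(8/17) + (2/3)(7/10) = 53/85.

53/85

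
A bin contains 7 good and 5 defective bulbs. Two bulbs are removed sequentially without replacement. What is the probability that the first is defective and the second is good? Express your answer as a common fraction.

Multiply the probability of each draw given the previous ones:
P = 5/12 × 7/11 = 35/132.

35/132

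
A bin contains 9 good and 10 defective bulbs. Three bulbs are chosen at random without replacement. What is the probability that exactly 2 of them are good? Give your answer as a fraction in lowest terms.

120/323

One ordering (good drawn first) has probability 9/19 × 8/18 × 10/17 = 720/5814 = 40/323.
There are C(3,2) = 3 such orderings, each equally likely, so P = 3 × 40/323 = 120/323.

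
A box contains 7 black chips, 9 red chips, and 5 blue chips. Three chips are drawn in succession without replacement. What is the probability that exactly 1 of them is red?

297/665

One ordering (red drawn first) has probability 9/21 × 12/20 × 11/19 = 1188/7980 = 99/665.
There are C(3,1) = 3 such orderings, each equally likely, so P = 3 × 99/665 = 297/665.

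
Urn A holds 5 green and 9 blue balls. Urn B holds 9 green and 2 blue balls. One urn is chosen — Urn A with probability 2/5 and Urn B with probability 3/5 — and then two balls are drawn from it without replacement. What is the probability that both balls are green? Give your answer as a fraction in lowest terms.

10928/25025

From Urn A: P(both green) = (5/14)(4/13) = 10/91.
From Urn B: P(both green) = (9/11)(8/10) = 36/55.
Total probability = (2/5)(10/91) + (3/5)(36/55) = 10928/25025.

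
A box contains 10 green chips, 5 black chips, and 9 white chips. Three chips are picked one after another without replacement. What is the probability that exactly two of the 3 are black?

One ordering (black drawn first) has probability 5/24 × 4/23 × 19/22 = 380/12144 = 95/3036.
There are C(3,2) = 3 such orderings, each equally likely, so P = 3 × 95/3036 = 95/1012.

95/1012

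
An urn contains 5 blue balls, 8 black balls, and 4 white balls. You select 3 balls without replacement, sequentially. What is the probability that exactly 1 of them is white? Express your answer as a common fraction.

39/85

One ordering (white drawn first) has probability 4/17 × 13/16 × 12/15 = 624/4080 = 13/85.
There are C(3,1) = 3 such orderings, each equally likely, so P = 3 × 13/85 = 39/85.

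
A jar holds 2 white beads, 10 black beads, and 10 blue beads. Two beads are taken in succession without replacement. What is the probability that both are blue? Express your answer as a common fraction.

15/77

P = 10/22 × 9/21 = 90/462 = 15/77.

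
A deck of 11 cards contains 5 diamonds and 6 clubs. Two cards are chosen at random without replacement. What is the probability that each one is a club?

P(all clubs) = 6/11 × 5/10 = 30/110 = 3/11.

3/11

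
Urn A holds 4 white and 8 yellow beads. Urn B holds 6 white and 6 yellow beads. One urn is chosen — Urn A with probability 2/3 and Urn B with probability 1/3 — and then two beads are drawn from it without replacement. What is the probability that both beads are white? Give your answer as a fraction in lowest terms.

From Urn A: P(both white) = (4/12)(3/11) = 1/11.
From Urn B: P(both white) = (6/12)(5/11) = 5/22.
Total probability = (2/3)(1/11) + (1/3)(5/22) = 3/22.

3/22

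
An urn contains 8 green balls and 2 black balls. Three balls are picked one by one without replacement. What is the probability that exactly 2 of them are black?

One ordering (black drawn first) has probability 2/10 × 1/9 × 8/8 = 16/720 = 1/45.
There are C(3,2) = 3 such orderings, each equally likely, so P = 3 × 1/45 = 1/15.

1/15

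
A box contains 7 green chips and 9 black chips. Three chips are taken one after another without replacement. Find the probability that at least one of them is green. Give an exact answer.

17/20

P(no green) = 9/16 × 8/15 × 7/14 = 504/3360 = 3/20.
P(at least one) = 1 − 3/20 = 17/20.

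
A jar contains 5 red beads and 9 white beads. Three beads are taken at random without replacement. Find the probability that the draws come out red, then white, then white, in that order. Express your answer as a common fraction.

Chain rule:
P = 5/14 × 9/13 × 8/12 = 360/2184 = 15/91.

15/91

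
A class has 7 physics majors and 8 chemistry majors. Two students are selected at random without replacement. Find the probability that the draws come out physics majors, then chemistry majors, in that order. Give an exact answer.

4/15

Each draw changes the counts, so multiply the conditional probabilities along the sequence:
P = 7/15 × 8/14 = 56/210 = 4/15.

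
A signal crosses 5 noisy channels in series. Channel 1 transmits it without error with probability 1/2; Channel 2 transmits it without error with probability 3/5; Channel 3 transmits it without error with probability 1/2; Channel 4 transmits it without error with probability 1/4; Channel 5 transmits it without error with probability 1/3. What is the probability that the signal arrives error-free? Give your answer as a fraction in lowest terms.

1/80

The events are sequential, so multiply the conditional probabilities:
P = 1/2 × 3/5 × 1/2 × 1/4 × 1/3 = 3/240 = 1/80.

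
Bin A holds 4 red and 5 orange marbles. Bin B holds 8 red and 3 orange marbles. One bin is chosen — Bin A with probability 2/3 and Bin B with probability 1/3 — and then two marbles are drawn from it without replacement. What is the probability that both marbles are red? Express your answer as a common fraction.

139/495

From Bin A: P(both red) = (4/9)(3/8) = 1/6.
From Bin B: P(both red) = (8/11)(7/10) = 28/55.
Total probability = (2/3)(1/6) + (1/3)(28/55) = 139/495.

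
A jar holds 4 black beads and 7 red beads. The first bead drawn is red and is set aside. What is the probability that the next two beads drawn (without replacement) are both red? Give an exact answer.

1/3

With the first bead removed, 6 red remain out of 10.
P = 6/10 × 5/9 = 30/90 = 1/3.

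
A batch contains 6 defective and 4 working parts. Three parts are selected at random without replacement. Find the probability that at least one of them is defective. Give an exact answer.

P(no defective) = 4/10 × 3/9 × 2/8 = 24/720 = 1/30.
P(at least one) = 1 − 1/30 = 29/30.

29/30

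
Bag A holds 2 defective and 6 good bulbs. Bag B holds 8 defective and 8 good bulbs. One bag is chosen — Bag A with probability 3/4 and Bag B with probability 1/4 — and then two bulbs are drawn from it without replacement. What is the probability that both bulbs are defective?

143/1680

From Bag A: P(both defective) = (2/8)(1/7) = 1/28.
From Bag B: P(both defective) = (8/16)(7/15) = 7/30.
Total probability = (3/4)(1/28) + (1/4)(7/30) = 143/1680.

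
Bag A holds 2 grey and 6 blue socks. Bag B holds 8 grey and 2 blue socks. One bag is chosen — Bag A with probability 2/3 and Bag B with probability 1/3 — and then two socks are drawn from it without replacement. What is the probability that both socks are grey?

From Bag A: P(both grey) = (2/8)(1/7) = 1/28.
From Bag B: P(both grey) = (8/10)(7/9) = 28/45.
Total probability = (2/3)(1/28) + (1/3)(28/45) = 437/1890.

437/1890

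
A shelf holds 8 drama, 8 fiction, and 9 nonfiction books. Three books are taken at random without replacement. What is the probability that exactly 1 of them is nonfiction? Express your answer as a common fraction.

54/115

One ordering (nonfiction drawn first) has probability 9/25 × 16/24 × 15/23 = 2160/13800 = 18/115.
There are C(3,1) = 3 such orderings, each equally likely, so P = 3 × 18/115 = 54/115.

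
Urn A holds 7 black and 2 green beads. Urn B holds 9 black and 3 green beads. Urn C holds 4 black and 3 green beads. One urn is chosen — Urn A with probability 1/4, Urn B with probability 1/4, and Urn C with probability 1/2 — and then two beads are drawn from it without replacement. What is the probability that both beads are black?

1571/3696

From Urn A: P(both black) = (7/9)(6/8) = 7/12.
From Urn B: P(both black) = (9/12)(8/11) = 6/11.
From Urn C: P(both black) = (4/7)(3/6) = 2/7.
Total probability = (1/4)(7/12) + (1/4)(6/11) + (1/2)(2/7) = 1571/3696.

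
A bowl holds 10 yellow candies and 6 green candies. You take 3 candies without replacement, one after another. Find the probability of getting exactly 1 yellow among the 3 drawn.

One ordering (yellow drawn first) has probability 10/16 × 6/15 × 5/14 = 300/3360 = 5/56.
There are C(3,1) = 3 such orderings, each equally likely, so P = 3 × 5/56 = 15/56.

15/56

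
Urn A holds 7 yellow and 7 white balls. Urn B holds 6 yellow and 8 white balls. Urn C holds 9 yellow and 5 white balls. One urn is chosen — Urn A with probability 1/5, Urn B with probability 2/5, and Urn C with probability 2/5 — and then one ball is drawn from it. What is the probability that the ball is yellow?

From Urn A: P(yellow) = 7/14.
From Urn B: P(yellow) = 6/14.
From Urn C: P(yellow) = 9/14.
Total probability = (1/5)(7/14) + (2/5)(6/14) + (2/5)(9/14) = 37/70.

37/70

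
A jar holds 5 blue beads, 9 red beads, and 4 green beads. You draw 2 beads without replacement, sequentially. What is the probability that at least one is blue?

25/51

P(no blue) = 13/18 × 12/17 = 156/306 = 26/51.
P(at least one) = 1 − 26/51 = 25/51.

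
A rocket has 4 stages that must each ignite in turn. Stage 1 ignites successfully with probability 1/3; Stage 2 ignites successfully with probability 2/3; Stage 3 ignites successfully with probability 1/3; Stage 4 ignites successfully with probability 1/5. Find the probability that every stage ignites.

Each stage is reached only if all earlier stages succeed, so
P = 1/3 × 2/3 × 1/3 × 1/5 = 2/135.

2/135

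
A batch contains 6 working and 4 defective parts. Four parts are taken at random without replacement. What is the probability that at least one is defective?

13/14

P(no defective) = 6/10 × 5/9 × 4/8 × 3/7 = 360/5040 = 1/14.
P(at least one) = 1 − 1/14 = 13/14.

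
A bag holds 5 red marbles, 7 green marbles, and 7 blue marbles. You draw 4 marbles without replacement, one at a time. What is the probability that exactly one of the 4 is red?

455/969

One ordering (red drawn first) has probability 5/19 × 14/18 × 13/17 × 12/16 = 10920/93024 = 455/3876.
There are C(4,1) = 4 such orderings, each equally likely, so P = 4 × 455/3876 = 455/969.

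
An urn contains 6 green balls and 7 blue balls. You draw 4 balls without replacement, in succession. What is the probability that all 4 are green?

P(every draw is green) = 6/13 × 5/12 × 4/11 × 3/10 = 360/17160 = 3/143.

3/143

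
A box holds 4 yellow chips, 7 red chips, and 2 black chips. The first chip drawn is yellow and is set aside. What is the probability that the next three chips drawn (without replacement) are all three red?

7/44

With the first chip removed, 7 red remain out of 12.
P = 7/12 × 6/11 × 5/10 = 210/1320 = 7/44.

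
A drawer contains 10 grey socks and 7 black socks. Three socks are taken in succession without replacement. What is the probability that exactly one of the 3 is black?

One ordering (black drawn first) has probability 7/17 × 10/16 × 9/15 = 630/4080 = 21/136.
There are C(3,1) = 3 such orderings, each equally likely, so P = 3 × 21/136 = 63/136.

63/136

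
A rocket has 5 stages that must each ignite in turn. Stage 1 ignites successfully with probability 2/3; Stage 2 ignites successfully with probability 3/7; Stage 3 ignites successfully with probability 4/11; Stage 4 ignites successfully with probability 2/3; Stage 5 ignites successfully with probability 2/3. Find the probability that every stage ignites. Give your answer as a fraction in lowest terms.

Multiplying along the chain,
P = 2/3 × 3/7 × 4/11 × 2/3 × 2/3 = 96/2079 = 32/693.

32/693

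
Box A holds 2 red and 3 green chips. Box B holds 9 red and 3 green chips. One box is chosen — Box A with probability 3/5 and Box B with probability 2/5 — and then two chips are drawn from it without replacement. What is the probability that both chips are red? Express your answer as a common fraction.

153/550

From Box A: P(both red) = (2/5)(1/4) = 1/10.
From Box B: P(both red) = (9/12)(8/11) = 6/11.
Total probability = (3/5)(1/10) + (2/5)(6/11) = 153/550.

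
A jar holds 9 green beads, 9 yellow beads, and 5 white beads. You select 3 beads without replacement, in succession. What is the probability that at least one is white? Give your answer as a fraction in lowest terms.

955/1771

P(no white) = 18/23 × 17/22 × 16/21 = 4896/10626 = 816/1771.
P(at least one) = 1 − 816/1771 = 955/1771.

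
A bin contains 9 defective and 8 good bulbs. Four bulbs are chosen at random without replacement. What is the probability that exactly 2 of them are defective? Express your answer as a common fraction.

One ordering (defective drawn first) has probability 9/17 × 8/16 × 8/15 × 7/14 = 4032/57120 = 6/85.
There are C(4,2) = 6 such orderings, each equally likely, so P = 6 × 6/85 = 36/85.

36/85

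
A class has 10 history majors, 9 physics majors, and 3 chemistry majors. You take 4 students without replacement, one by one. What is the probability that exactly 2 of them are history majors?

54/133

One ordering (history majors drawn first) has probability 10/22 × 9/21 × 12/20 × 11/19 = 11880/175560 = 9/133.
There are C(4,2) = 6 such orderings, each equally likely, so P = 6 × 9/133 = 54/133.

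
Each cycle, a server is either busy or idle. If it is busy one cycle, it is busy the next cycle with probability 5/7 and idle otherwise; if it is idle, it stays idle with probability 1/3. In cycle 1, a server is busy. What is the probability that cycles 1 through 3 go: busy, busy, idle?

10/49

Cycle 1 is given. For each transition, use the conditional probability from the current state:
P(busy | busy) = 5/7; P(idle | busy) = 2/7.
P = 5/7 × 2/7 = 10/49.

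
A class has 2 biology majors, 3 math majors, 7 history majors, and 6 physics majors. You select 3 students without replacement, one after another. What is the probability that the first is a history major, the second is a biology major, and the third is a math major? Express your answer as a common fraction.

7/816

Chain rule:
P = 7/18 × 2/17 × 3/16 = 42/4896 = 7/816.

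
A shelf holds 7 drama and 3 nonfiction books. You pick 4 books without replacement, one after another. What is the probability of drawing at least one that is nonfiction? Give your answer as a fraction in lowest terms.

5/6

P(no nonfiction) = 7/10 × 6/9 × 5/8 × 4/7 = 840/5040 = 1/6.
P(at least one) = 1 − 1/6 = 5/6.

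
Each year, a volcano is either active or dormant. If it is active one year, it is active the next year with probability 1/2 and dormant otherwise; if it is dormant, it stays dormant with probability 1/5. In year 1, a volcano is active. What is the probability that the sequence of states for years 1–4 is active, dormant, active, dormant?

Year 1 is given. For each transition, use the conditional probability from the current state:
P(dormant | active) = 1/2; P(active | dormant) = 4/5; P(dormant | active) = 1/2.
P = 1/2 × 4/5 × 1/2 = 4/20 = 1/5.

1/5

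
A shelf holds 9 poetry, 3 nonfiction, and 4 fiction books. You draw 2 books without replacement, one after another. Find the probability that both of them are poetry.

P = 9/16 × 8/15 = 72/240 = 3/10.

3/10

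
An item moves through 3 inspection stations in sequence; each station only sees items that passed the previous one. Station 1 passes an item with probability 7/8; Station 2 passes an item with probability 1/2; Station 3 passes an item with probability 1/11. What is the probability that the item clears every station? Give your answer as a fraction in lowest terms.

Multiplying along the chain,
P = 7/8 × 1/2 × 1/11 = 7/176.

7/176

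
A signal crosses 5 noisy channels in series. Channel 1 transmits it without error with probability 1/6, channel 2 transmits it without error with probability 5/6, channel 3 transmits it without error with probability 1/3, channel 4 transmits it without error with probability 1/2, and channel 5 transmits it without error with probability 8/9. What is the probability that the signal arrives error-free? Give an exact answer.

Each stage is reached only if all earlier stages succeed, so
P = 1/6 × 5/6 × 1/3 × 1/2 × 8/9 = 40/1944 = 5/243.

5/243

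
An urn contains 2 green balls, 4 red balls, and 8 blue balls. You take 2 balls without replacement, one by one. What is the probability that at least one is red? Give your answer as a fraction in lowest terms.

46/91

P(no red) = 10/14 × 9/13 = 90/182 = 45/91.
P(at least one) = 1 − 45/91 = 46/91.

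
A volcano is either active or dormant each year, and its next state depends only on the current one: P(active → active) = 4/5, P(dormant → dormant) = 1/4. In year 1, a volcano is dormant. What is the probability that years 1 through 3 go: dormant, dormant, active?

3/16

Year 1 is given. For each transition, use the conditional probability from the current state:
P(dormant | dormant) = 1/4; P(active | dormant) = 3/4.
P = 1/4 × 3/4 = 3/16.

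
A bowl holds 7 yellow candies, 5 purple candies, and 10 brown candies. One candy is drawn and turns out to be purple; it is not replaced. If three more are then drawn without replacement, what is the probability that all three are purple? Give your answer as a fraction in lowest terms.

With the first candy removed, 4 purple remain out of 21.
P = 4/21 × 3/20 × 2/19 = 24/7980 = 2/665.

2/665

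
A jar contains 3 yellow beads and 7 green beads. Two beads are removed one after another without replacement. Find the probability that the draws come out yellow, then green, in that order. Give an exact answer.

7/30

Multiply the probability of each draw given the previous ones:
P = 3/10 × 7/9 = 21/90 = 7/30.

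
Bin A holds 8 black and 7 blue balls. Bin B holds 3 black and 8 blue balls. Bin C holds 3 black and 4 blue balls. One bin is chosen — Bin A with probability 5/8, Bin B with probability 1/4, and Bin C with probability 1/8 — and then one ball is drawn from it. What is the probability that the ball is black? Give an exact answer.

841/1848

From Bin A: P(black) = 8/15.
From Bin B: P(black) = 3/11.
From Bin C: P(black) = 3/7.
Total probability = (5/8)(8/15) + (1/4)(3/11) + (1/8)(3/7) = 841/1848.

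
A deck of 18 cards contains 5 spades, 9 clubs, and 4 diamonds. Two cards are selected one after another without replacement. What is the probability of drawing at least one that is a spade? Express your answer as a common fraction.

25/51

P(no spades) = 13/18 × 12/17 = 156/306 = 26/51.
P(at least one) = 1 − 26/51 = 25/51.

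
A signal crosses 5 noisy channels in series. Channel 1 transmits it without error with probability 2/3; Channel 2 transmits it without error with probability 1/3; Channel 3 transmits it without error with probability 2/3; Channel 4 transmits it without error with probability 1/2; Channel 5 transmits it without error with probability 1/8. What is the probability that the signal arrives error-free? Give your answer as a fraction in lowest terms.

1/108

Multiplying along the chain,
P = 2/3 × 1/3 × 2/3 × 1/2 × 1/8 = 4/432 = 1/108.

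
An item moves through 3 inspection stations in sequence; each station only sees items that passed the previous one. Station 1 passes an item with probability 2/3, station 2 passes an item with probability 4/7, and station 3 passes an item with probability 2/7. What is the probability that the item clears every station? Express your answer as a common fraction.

Multiplying along the chain,
P = 2/3 × 4/7 × 2/7 = 16/147.

16/147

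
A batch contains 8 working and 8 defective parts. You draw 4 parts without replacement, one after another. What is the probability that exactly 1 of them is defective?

16/65

One ordering (defective drawn first) has probability 8/16 × 8/15 × 7/14 × 6/13 = 2688/43680 = 4/65.
There are C(4,1) = 4 such orderings, each equally likely, so P = 4 × 4/65 = 16/65.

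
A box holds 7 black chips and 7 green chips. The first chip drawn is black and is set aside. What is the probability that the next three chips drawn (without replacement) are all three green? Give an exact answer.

With the first chip removed, 7 green remain out of 13.
P = 7/13 × 6/12 × 5/11 = 210/1716 = 35/286.

35/286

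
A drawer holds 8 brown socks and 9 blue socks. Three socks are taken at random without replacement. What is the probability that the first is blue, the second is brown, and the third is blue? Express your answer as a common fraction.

Each draw changes the counts, so multiply the conditional probabilities along the sequence:
P = 9/17 × 8/16 × 8/15 = 576/4080 = 12/85.

12/85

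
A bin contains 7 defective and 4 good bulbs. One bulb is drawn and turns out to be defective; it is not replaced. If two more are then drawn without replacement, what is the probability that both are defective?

With the first bulb removed, 6 defective remain out of 10.
P = 6/10 × 5/9 = 30/90 = 1/3.

1/3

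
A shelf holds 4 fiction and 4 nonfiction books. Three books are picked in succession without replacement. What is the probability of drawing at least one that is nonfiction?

13/14

P(no nonfiction) = 4/8 × 3/7 × 2/6 = 24/336 = 1/14.
P(at least one) = 1 − 1/14 = 13/14.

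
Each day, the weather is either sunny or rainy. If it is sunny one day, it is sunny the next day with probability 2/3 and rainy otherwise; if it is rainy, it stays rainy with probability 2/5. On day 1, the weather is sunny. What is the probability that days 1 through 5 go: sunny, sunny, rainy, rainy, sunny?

Day 1 is given. For each transition, use the conditional probability from the current state:
P(sunny | sunny) = 2/3; P(rainy | sunny) = 1/3; P(rainy | rainy) = 2/5; P(sunny | rainy) = 3/5.
P = 2/3 × 1/3 × 2/5 × 3/5 = 12/225 = 4/75.

4/75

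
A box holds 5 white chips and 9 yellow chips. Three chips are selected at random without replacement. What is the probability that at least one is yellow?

177/182

P(no yellow) = 5/14 × 4/13 × 3/12 = 60/2184 = 5/182.
P(at least one) = 1 − 5/182 = 177/182.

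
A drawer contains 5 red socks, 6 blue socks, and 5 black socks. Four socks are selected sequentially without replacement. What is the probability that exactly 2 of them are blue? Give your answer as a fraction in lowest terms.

135/364

One ordering (blue drawn first) has probability 6/16 × 5/15 × 10/14 × 9/13 = 2700/43680 = 45/728.
There are C(4,2) = 6 such orderings, each equally likely, so P = 6 × 45/728 = 135/364.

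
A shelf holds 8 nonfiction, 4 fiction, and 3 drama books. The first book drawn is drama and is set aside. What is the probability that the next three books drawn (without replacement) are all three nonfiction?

2/13

After the first draw, 8 of the remaining 14 books are nonfiction.
P = 8/14 × 7/13 × 6/12 = 336/2184 = 2/13.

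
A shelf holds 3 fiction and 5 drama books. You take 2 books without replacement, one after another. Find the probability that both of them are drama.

P(every draw is drama) = 5/8 × 4/7 = 20/56 = 5/14.

5/14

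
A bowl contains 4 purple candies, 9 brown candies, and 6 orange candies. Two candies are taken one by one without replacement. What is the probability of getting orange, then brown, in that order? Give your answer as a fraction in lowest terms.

Multiply the probability of each draw given the previous ones:
P = 6/19 × 9/18 = 54/342 = 3/19.

3/19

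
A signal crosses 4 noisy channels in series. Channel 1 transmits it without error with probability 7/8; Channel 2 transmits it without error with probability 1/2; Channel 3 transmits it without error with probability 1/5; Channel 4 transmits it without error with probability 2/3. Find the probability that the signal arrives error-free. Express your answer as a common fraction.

Multiplying along the chain,
P = 7/8 × 1/2 × 1/5 × 2/3 = 14/240 = 7/120.

7/120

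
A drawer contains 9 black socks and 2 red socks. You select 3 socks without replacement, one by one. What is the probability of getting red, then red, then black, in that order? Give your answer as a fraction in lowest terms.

1/55

Multiply the probability of each draw given the previous ones:
P = 2/11 × 1/10 × 9/9 = 18/990 = 1/55.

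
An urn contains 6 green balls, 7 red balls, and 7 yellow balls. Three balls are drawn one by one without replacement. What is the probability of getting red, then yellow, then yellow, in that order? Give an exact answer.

Each draw changes the counts, so multiply the conditional probabilities along the sequence:
P = 7/20 × 7/19 × 6/18 = 294/6840 = 49/1140.

49/1140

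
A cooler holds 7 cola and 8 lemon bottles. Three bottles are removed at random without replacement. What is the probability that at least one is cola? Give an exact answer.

57/65

P(no cola) = 8/15 × 7/14 × 6/13 = 336/2730 = 8/65.
P(at least one) = 1 − 8/65 = 57/65.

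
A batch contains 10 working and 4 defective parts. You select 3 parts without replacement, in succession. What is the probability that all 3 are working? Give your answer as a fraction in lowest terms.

P(every draw is working) = 10/14 × 9/13 × 8/12 = 720/2184 = 30/91.

30/91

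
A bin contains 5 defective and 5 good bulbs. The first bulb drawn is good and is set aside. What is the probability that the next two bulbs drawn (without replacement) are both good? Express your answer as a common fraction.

1/6

With the first bulb removed, 4 good remain out of 9.
P = 4/9 × 3/8 = 12/72 = 1/6.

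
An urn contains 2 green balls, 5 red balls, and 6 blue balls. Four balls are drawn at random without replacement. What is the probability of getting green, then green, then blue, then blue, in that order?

1/286

Each draw changes the counts, so multiply the conditional probabilities along the sequence:
P = 2/13 × 1/12 × 6/11 × 5/10 = 60/17160 = 1/286.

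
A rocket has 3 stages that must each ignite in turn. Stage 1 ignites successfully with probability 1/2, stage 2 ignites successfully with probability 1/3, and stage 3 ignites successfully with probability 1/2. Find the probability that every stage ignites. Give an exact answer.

Each stage is reached only if all earlier stages succeed, so
P = 1/2 × 1/3 × 1/2 = 1/12.

1/12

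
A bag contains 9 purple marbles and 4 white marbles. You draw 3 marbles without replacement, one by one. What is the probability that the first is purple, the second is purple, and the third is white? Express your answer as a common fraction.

24/143

Multiply the probability of each draw given the previous ones:
P = 9/13 × 8/12 × 4/11 = 288/1716 = 24/143.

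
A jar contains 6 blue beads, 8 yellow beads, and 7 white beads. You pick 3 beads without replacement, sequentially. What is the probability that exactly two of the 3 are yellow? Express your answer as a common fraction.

26/95

One ordering (yellow drawn first) has probability 8/21 × 7/20 × 13/19 = 728/7980 = 26/285.
There are C(3,2) = 3 such orderings, each equally likely, so P = 3 × 26/285 = 26/95.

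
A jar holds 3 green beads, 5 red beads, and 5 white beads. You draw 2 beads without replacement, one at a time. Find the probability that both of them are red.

P(all red) = 5/13 × 4/12 = 20/156 = 5/39.

5/39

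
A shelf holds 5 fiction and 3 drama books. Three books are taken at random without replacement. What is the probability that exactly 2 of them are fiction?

15/28

One ordering (fiction drawn first) has probability 5/8 × 4/7 × 3/6 = 60/336 = 5/28.
There are C(3,2) = 3 such orderings, each equally likely, so P = 3 × 5/28 = 15/28.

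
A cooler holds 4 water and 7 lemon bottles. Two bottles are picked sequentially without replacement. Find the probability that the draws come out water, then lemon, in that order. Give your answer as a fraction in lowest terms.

14/55

Multiply the probability of each draw given the previous ones:
P = 4/11 × 7/10 = 28/110 = 14/55.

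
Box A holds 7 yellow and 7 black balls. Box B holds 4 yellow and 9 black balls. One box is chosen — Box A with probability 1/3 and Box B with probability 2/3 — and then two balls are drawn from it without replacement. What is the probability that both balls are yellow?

5/39

From Box A: P(both yellow) = (7/14)(6/13) = 3/13.
From Box B: P(both yellow) = (4/13)(3/12) = 1/13.
Total probability = (1/3)(3/13) + (2/3)(1/13) = 5/39.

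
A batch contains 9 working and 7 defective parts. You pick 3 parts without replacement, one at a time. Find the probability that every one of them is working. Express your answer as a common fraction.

P = 9/16 × 8/15 × 7/14 = 504/3360 = 3/20.

3/20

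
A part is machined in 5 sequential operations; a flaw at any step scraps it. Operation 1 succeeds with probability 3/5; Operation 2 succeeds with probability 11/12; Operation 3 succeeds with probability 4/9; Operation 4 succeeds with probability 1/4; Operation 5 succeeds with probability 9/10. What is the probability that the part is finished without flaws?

11/200

The events are sequential, so multiply the conditional probabilities:
P = 3/5 × 11/12 × 4/9 × 1/4 × 9/10 = 1188/21600 = 11/200.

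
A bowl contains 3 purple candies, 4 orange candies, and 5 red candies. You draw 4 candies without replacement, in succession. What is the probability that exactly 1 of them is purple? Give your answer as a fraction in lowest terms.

One ordering (purple drawn first) has probability 3/12 × 9/11 × 8/10 × 7/9 = 1512/11880 = 7/55.
There are C(4,1) = 4 such orderings, each equally likely, so P = 4 × 7/55 = 28/55.

28/55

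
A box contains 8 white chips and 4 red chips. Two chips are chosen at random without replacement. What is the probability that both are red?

1/11

P(all red) = 4/12 × 3/11 = 12/132 = 1/11.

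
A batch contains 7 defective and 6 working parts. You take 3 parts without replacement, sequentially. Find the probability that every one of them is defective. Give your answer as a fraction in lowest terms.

P = 7/13 × 6/12 × 5/11 = 210/1716 = 35/286.

35/286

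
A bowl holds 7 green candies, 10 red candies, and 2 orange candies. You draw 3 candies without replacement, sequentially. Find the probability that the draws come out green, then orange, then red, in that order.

70/2907

Each draw changes the counts, so multiply the conditional probabilities along the sequence:
P = 7/19 × 2/18 × 10/17 = 140/5814 = 70/2907.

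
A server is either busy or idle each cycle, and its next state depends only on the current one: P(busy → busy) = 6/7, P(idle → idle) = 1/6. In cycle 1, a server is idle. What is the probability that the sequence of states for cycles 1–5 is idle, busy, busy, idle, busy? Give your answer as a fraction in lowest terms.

Cycle 1 is given. For each transition, use the conditional probability from the current state:
P(busy | idle) = 5/6; P(busy | busy) = 6/7; P(idle | busy) = 1/7; P(busy | idle) = 5/6.
P = 5/6 × 6/7 × 1/7 × 5/6 = 150/1764 = 25/294.

25/294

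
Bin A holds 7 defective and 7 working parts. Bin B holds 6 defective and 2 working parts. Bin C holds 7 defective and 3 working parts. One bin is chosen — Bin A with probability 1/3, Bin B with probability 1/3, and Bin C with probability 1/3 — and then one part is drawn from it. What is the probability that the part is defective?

13/20

From Bin A: P(defective) = 7/14.
From Bin B: P(defective) = 6/8.
From Bin C: P(defective) = 7/10.
Total probability = (1/3)(7/14) + (1/3)(6/8) + (1/3)(7/10) = 13/20.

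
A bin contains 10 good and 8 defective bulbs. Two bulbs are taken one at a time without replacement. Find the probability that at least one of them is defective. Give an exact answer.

P(no defective) = 10/18 × 9/17 = 90/306 = 5/17.
P(at least one) = 1 − 5/17 = 12/17.

12/17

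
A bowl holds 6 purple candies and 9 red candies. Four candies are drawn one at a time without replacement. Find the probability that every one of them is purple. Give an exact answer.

1/91

P = 6/15 × 5/14 × 4/13 × 3/12 = 360/32760 = 1/91.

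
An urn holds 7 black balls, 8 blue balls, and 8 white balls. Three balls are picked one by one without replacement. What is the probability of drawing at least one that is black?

173/253

P(no black) = 16/23 × 15/22 × 14/21 = 3360/10626 = 80/253.
P(at least one) = 1 − 80/253 = 173/253.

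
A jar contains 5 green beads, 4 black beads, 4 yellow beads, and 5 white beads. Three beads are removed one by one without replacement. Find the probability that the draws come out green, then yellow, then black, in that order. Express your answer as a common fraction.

Multiply the probability of each draw given the previous ones:
P = 5/18 × 4/17 × 4/16 = 80/4896 = 5/306.

5/306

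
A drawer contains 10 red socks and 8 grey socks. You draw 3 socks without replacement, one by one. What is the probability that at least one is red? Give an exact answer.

P(no red) = 8/18 × 7/17 × 6/16 = 336/4896 = 7/102.
P(at least one) = 1 − 7/102 = 95/102.

95/102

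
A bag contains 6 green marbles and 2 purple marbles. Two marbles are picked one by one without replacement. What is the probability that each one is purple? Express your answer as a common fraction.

P(every draw is purple) = 2/8 × 1/7 = 2/56 = 1/28.

1/28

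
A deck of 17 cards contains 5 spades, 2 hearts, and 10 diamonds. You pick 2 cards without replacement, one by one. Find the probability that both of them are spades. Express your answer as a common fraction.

5/68

P(every draw is a spade) = 5/17 × 4/16 = 20/272 = 5/68.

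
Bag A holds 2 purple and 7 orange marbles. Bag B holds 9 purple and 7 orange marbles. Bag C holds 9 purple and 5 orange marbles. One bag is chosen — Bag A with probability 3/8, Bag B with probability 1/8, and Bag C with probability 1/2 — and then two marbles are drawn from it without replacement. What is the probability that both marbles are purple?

10733/43680

From Bag A: P(both purple) = (2/9)(1/8) = 1/36.
From Bag B: P(both purple) = (9/16)(8/15) = 3/10.
From Bag C: P(both purple) = (9/14)(8/13) = 36/91.
Total probability = (3/8)(1/36) + (1/8)(3/10) + (1/2)(36/91) = 10733/43680.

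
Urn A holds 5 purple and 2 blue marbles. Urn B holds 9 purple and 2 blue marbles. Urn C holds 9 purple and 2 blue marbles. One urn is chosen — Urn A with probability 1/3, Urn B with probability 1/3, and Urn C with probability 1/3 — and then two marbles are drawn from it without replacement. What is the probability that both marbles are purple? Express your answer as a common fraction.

2062/3465

From Urn A: P(both purple) = (5/7)(4/6) = 10/21.
From Urn B: P(both purple) = (9/11)(8/10) = 36/55.
From Urn C: P(both purple) = (9/11)(8/10) = 36/55.
Total probability = (1/3)(10/21) + (1/3)(36/55) + (1/3)(36/55) = 2062/3465.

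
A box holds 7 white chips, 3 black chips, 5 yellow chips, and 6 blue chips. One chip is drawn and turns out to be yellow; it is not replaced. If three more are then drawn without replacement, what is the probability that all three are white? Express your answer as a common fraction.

After the first draw, 7 of the remaining 20 chips are white.
P = 7/20 × 6/19 × 5/18 = 210/6840 = 7/228.

7/228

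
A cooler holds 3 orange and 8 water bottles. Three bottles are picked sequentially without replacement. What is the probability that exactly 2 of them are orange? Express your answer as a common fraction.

8/55

One ordering (orange drawn first) has probability 3/11 × 2/10 × 8/9 = 48/990 = 8/165.
There are C(3,2) = 3 such orderings, each equally likely, so P = 3 × 8/165 = 8/55.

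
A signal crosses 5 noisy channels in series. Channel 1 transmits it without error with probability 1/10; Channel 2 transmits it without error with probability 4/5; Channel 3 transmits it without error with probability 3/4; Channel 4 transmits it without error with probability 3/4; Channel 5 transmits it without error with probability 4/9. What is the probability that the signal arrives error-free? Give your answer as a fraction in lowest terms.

Each stage is reached only if all earlier stages succeed, so
P = 1/10 × 4/5 × 3/4 × 3/4 × 4/9 = 144/7200 = 1/50.

1/50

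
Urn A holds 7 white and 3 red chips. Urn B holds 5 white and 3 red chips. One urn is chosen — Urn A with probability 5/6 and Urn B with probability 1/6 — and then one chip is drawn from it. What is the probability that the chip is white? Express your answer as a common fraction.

11/16

From Urn A: P(white) = 7/10.
From Urn B: P(white) = 5/8.
Total probability = (5/6)(7/10) + (1/6)(5/8) = 11/16.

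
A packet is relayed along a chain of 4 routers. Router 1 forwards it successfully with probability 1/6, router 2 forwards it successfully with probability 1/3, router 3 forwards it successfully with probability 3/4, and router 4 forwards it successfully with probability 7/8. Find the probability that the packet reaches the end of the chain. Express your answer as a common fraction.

Multiplying along the chain,
P = 1/6 × 1/3 × 3/4 × 7/8 = 21/576 = 7/192.

7/192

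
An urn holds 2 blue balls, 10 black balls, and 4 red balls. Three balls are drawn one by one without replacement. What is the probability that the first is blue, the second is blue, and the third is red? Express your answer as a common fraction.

1/420

Chain rule:
P = 2/16 × 1/15 × 4/14 = 8/3360 = 1/420.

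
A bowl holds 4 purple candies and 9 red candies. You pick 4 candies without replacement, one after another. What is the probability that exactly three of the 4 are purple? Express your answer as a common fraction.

One ordering (purple drawn first) has probability 4/13 × 3/12 × 2/11 × 9/10 = 216/17160 = 9/715.
There are C(4,3) = 4 such orderings, each equally likely, so P = 4 × 9/715 = 36/715.

36/715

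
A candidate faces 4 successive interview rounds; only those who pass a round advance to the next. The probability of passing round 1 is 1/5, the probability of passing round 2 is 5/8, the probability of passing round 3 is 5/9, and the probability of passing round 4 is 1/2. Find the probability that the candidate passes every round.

5/144

The events are sequential, so multiply the conditional probabilities:
P = 1/5 × 5/8 × 5/9 × 1/2 = 25/720 = 5/144.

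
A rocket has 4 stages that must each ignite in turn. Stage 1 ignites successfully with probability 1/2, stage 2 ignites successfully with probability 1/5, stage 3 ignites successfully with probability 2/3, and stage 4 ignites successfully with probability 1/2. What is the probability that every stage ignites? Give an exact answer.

1/30

Each stage is reached only if all earlier stages succeed, so
P = 1/2 × 1/5 × 2/3 × 1/2 = 2/60 = 1/30.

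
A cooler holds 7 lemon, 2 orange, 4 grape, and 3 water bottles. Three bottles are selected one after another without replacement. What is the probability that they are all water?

P(every draw is water) = 3/16 × 2/15 × 1/14 = 6/3360 = 1/560.

1/560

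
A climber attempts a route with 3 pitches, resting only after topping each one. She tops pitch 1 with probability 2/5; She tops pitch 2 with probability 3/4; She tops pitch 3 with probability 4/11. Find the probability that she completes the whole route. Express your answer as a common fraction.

The events are sequential, so multiply the conditional probabilities:
P = 2/5 × 3/4 × 4/11 = 24/220 = 6/55.

6/55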